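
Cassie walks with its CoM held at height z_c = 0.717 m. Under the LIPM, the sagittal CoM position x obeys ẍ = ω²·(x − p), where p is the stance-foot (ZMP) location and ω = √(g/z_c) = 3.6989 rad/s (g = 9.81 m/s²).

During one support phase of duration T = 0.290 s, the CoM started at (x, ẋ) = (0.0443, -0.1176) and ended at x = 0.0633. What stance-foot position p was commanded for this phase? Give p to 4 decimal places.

ωT = 3.6989·0.290 = 1.072681; cosh(ωT) = 1.632648, sinh(ωT) = 1.290558
x(T) = p + (x₀−p)·cosh(ωT) + (ẋ₀/ω)·sinh(ωT) ⇒ p·(1 − cosh) = x(T) − x₀·cosh − (ẋ₀/ω)·sinh
numerator   = 0.0633 − (0.0443)·1.632648 − (-0.1176/3.6989)·1.290558 = 0.032005
denominator = 1 − 1.632648 = -0.632648
p = 0.032005 / -0.632648 = -0.0506

p = -0.0506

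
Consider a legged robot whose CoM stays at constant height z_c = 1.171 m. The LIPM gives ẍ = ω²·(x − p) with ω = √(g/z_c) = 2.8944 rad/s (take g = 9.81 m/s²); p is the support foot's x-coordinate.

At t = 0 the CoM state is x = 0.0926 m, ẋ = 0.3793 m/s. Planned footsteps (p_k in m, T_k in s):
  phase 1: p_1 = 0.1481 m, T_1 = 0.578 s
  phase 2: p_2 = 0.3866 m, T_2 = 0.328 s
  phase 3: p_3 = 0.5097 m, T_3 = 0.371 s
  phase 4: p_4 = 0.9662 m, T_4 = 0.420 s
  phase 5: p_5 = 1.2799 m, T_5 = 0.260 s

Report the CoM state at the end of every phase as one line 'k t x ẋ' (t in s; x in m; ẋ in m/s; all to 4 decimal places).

phase 1: p=0.1481, T=0.578, ωT=1.672963, cosh=2.757811, sinh=2.570121; start (x,ẋ)=(0.092600, 0.379300) → end (x,ẋ)=(0.331846, 0.633176)
phase 2: p=0.3866, T=0.328, ωT=0.949363, cosh=1.485525, sinh=1.098538; start (x,ẋ)=(0.331846, 0.633176) → end (x,ẋ)=(0.545576, 0.766502)
phase 3: p=0.5097, T=0.371, ωT=1.073822, cosh=1.634122, sinh=1.292422; start (x,ẋ)=(0.545576, 0.766502) → end (x,ẋ)=(0.910589, 1.386764)
phase 4: p=0.9662, T=0.420, ωT=1.215648, cosh=1.834498, sinh=1.537980; start (x,ẋ)=(0.910589, 1.386764) → end (x,ẋ)=(1.601058, 2.296462)
phase 5: p=1.2799, T=0.260, ωT=0.752544, cosh=1.296779, sinh=0.825613; start (x,ẋ)=(1.601058, 2.296462) → end (x,ẋ)=(2.351426, 3.745462)

1 0.5780 0.3318 0.6332
2 0.9060 0.5456 0.7665
3 1.2770 0.9106 1.3868
4 1.6970 1.6011 2.2965
5 1.9570 2.3514 3.7455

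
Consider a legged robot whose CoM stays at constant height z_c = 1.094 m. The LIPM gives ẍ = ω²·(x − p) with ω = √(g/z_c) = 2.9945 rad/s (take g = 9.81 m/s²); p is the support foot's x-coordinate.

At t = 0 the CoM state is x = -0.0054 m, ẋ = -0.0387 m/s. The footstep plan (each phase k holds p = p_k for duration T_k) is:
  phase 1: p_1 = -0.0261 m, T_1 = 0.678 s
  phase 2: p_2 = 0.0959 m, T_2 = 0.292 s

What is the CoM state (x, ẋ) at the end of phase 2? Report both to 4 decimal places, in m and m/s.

x = -0.0039, ẋ = -0.1519

phase 1: p=-0.0261, T=0.678, ωT=2.030271, cosh=3.873725, sinh=3.742425; start (x,ẋ)=(-0.005400, -0.038700) → end (x,ẋ)=(0.005720, 0.082065)
phase 2: p=0.0959, T=0.292, ωT=0.874394, cosh=1.407268, sinh=0.990154; start (x,ẋ)=(0.005720, 0.082065) → end (x,ẋ)=(-0.003872, -0.151897)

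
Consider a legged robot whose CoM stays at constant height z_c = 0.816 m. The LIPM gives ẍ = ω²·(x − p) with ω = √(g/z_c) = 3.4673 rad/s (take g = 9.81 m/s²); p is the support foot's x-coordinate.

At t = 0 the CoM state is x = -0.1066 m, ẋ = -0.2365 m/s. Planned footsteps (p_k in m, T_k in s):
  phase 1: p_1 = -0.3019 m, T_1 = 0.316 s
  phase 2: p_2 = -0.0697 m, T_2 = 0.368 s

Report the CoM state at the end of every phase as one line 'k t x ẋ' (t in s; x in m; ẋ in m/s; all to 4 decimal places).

phase 1: p=-0.3019, T=0.316, ωT=1.095667, cosh=1.662747, sinh=1.328430; start (x,ẋ)=(-0.106600, -0.236500) → end (x,ẋ)=(-0.067776, 0.506325)
phase 2: p=-0.0697, T=0.368, ωT=1.275966, cosh=1.930661, sinh=1.651500; start (x,ẋ)=(-0.067776, 0.506325) → end (x,ẋ)=(0.175181, 0.988559)

1 0.3160 -0.0678 0.5063
2 0.6840 0.1752 0.9886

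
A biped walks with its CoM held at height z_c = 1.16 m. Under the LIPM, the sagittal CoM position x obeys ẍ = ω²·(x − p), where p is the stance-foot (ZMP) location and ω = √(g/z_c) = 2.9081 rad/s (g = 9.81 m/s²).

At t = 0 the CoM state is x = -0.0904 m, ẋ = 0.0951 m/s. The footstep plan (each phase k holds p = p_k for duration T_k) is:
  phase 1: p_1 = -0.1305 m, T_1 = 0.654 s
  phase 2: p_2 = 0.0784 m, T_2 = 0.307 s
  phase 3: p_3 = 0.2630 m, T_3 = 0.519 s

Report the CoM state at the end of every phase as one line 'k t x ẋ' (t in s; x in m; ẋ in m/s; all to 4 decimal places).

1 0.6540 0.1139 0.7075
2 0.9610 0.3762 1.1136
3 1.4800 1.3553 3.3500

phase 1: p=-0.1305, T=0.654, ωT=1.901897, cosh=3.423939, sinh=3.274654; start (x,ẋ)=(-0.090400, 0.095100) → end (x,ẋ)=(0.113887, 0.707490)
phase 2: p=0.0784, T=0.307, ωT=0.892787, cosh=1.425719, sinh=1.016206; start (x,ẋ)=(0.113887, 0.707490) → end (x,ẋ)=(0.376219, 1.113553)
phase 3: p=0.2630, T=0.519, ωT=1.509304, cosh=2.372322, sinh=2.151259; start (x,ẋ)=(0.376219, 1.113553) → end (x,ẋ)=(1.355341, 3.350017)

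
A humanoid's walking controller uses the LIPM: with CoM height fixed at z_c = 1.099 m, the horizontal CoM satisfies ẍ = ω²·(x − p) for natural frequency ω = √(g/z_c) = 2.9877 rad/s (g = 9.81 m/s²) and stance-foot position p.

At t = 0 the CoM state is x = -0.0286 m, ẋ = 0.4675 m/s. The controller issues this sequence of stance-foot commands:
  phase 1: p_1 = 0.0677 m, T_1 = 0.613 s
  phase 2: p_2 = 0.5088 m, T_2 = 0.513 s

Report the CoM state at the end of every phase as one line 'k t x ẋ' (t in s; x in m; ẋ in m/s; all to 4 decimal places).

phase 1: p=0.0677, T=0.613, ωT=1.831460, cosh=3.201587, sinh=3.041408; start (x,ẋ)=(-0.028600, 0.467500) → end (x,ẋ)=(0.235291, 0.621682)
phase 2: p=0.5088, T=0.513, ωT=1.532690, cosh=2.423285, sinh=2.207331; start (x,ẋ)=(0.235291, 0.621682) → end (x,ẋ)=(0.305312, -0.297236)

1 0.6130 0.2353 0.6217
2 1.1260 0.3053 -0.2972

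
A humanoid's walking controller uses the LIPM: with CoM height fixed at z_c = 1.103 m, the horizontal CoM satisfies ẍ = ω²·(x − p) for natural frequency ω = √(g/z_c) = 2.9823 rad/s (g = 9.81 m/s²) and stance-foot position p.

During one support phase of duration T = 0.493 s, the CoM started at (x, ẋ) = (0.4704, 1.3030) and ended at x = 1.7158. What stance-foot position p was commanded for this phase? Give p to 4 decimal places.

p = 0.2028

ωT = 2.9823·0.493 = 1.470274; cosh(ωT) = 2.290145, sinh(ωT) = 2.060282
x(T) = p + (x₀−p)·cosh(ωT) + (ẋ₀/ω)·sinh(ωT) ⇒ p·(1 − cosh) = x(T) − x₀·cosh − (ẋ₀/ω)·sinh
numerator   = 1.7158 − (0.4704)·2.290145 − (1.3030/2.9823)·2.060282 = -0.261644
denominator = 1 − 2.290145 = -1.290145
p = -0.261644 / -1.290145 = 0.2028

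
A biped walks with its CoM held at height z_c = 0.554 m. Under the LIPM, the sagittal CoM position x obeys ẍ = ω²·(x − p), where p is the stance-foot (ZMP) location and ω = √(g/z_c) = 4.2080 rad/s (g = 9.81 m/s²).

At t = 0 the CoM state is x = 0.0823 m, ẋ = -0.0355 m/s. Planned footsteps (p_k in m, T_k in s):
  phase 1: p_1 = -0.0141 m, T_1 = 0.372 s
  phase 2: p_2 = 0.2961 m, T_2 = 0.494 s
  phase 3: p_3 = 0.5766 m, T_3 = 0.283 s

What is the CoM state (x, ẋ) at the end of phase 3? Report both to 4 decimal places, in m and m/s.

phase 1: p=-0.0141, T=0.372, ωT=1.565376, cosh=2.496741, sinh=2.287732; start (x,ẋ)=(0.082300, -0.035500) → end (x,ẋ)=(0.207286, 0.839387)
phase 2: p=0.2961, T=0.494, ωT=2.078752, cosh=4.059786, sinh=3.934700; start (x,ẋ)=(0.207286, 0.839387) → end (x,ẋ)=(0.720404, 1.937216)
phase 3: p=0.5766, T=0.283, ωT=1.190864, cosh=1.796941, sinh=1.492982; start (x,ẋ)=(0.720404, 1.937216) → end (x,ẋ)=(1.522324, 4.384508)

x = 1.5223, ẋ = 4.3845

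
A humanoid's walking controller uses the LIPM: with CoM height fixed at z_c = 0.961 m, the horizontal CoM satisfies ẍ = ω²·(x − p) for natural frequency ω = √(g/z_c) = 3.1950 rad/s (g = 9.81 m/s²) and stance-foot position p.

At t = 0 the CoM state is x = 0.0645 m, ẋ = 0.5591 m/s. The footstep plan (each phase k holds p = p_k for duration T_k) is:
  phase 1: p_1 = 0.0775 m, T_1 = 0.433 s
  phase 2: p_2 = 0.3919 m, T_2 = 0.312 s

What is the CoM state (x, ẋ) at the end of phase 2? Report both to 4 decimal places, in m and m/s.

x = 0.7746, ẋ = 1.6491

phase 1: p=0.0775, T=0.433, ωT=1.383435, cosh=2.119647, sinh=1.868932; start (x,ẋ)=(0.064500, 0.559100) → end (x,ẋ)=(0.376993, 1.107469)
phase 2: p=0.3919, T=0.312, ωT=0.996840, cosh=1.539375, sinh=1.170331; start (x,ẋ)=(0.376993, 1.107469) → end (x,ẋ)=(0.774619, 1.649069)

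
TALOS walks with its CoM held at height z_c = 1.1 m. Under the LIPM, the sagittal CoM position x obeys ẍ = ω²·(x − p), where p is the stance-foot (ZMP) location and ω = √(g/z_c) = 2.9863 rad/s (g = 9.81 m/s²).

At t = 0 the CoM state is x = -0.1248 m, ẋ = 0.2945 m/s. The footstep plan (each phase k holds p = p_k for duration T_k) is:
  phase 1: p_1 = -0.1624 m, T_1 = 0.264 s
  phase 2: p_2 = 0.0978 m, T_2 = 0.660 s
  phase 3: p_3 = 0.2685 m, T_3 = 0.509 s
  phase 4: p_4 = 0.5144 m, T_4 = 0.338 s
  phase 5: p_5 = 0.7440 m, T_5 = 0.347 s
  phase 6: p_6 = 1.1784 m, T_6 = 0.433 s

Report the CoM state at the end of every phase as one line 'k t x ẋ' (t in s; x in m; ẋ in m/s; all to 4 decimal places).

1 0.2640 -0.0264 0.4888
2 0.9240 0.2193 0.4827
3 1.4330 0.5026 0.8368
4 1.7710 0.8295 1.2588
5 2.1180 1.3989 2.3118
6 2.5510 2.9146 5.6386

phase 1: p=-0.1624, T=0.264, ωT=0.788383, cosh=1.327208, sinh=0.872629; start (x,ẋ)=(-0.124800, 0.294500) → end (x,ẋ)=(-0.026441, 0.488846)
phase 2: p=0.0978, T=0.660, ωT=1.970958, cosh=3.658436, sinh=3.519113; start (x,ẋ)=(-0.026441, 0.488846) → end (x,ẋ)=(0.219338, 0.482747)
phase 3: p=0.2685, T=0.509, ωT=1.520027, cosh=2.395527, sinh=2.176821; start (x,ẋ)=(0.219338, 0.482747) → end (x,ẋ)=(0.502622, 0.836848)
phase 4: p=0.5144, T=0.338, ωT=1.009369, cosh=1.554159, sinh=1.189711; start (x,ẋ)=(0.502622, 0.836848) → end (x,ẋ)=(0.829487, 1.258751)
phase 5: p=0.7440, T=0.347, ωT=1.036246, cosh=1.586700, sinh=1.231916; start (x,ẋ)=(0.829487, 1.258751) → end (x,ẋ)=(1.398906, 2.311757)
phase 6: p=1.1784, T=0.433, ωT=1.293068, cosh=1.959188, sinh=1.684761; start (x,ẋ)=(1.398906, 2.311757) → end (x,ẋ)=(2.914620, 5.638574)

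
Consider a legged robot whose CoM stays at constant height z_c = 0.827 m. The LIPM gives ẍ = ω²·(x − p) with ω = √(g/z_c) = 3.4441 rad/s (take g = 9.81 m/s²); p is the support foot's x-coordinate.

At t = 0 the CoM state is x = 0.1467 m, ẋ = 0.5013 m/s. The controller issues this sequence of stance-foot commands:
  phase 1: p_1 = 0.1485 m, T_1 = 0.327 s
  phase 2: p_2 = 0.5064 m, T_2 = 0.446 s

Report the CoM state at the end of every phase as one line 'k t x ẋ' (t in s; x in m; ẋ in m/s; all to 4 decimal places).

1 0.3270 0.3463 0.8457
2 0.7730 0.6612 0.8339

phase 1: p=0.1485, T=0.327, ωT=1.126221, cosh=1.704118, sinh=1.379861; start (x,ẋ)=(0.146700, 0.501300) → end (x,ẋ)=(0.346276, 0.845720)
phase 2: p=0.5064, T=0.446, ωT=1.536069, cosh=2.430757, sinh=2.215531; start (x,ẋ)=(0.346276, 0.845720) → end (x,ẋ)=(0.661215, 0.833911)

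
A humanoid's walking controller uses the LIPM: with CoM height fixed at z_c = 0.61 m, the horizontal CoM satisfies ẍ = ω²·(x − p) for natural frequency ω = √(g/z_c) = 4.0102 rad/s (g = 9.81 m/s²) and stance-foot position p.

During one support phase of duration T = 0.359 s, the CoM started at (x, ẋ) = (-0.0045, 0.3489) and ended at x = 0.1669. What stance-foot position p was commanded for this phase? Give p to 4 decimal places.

ωT = 4.0102·0.359 = 1.439662; cosh(ωT) = 2.228138, sinh(ωT) = 1.991130
x(T) = p + (x₀−p)·cosh(ωT) + (ẋ₀/ω)·sinh(ωT) ⇒ p·(1 − cosh) = x(T) − x₀·cosh − (ẋ₀/ω)·sinh
numerator   = 0.1669 − (-0.0045)·2.228138 − (0.3489/4.0102)·1.991130 = 0.003692
denominator = 1 − 2.228138 = -1.228138
p = 0.003692 / -1.228138 = -0.0030

p = -0.0030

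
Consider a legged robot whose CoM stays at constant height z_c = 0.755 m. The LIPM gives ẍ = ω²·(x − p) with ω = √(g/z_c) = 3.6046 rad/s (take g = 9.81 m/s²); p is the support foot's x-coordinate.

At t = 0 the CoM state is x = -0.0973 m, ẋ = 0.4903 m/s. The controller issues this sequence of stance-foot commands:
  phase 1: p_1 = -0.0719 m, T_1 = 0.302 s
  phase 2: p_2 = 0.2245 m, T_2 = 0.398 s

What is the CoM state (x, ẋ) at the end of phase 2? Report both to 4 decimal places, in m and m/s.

phase 1: p=-0.0719, T=0.302, ωT=1.088589, cosh=1.653386, sinh=1.316695; start (x,ẋ)=(-0.097300, 0.490300) → end (x,ẋ)=(0.065202, 0.690103)
phase 2: p=0.2245, T=0.398, ωT=1.434631, cosh=2.218149, sinh=1.979946; start (x,ẋ)=(0.065202, 0.690103) → end (x,ẋ)=(0.250214, 0.393853)

x = 0.2502, ẋ = 0.3939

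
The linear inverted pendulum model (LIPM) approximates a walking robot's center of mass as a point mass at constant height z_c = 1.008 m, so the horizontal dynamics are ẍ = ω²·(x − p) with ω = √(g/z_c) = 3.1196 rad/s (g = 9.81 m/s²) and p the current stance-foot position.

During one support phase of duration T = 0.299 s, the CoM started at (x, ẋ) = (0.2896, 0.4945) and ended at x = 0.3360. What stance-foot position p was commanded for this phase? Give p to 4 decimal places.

p = 0.5545

ωT = 3.1196·0.299 = 0.932760; cosh(ωT) = 1.467491, sinh(ωT) = 1.074025
x(T) = p + (x₀−p)·cosh(ωT) + (ẋ₀/ω)·sinh(ωT) ⇒ p·(1 − cosh) = x(T) − x₀·cosh − (ẋ₀/ω)·sinh
numerator   = 0.3360 − (0.2896)·1.467491 − (0.4945/3.1196)·1.074025 = -0.259233
denominator = 1 − 1.467491 = -0.467491
p = -0.259233 / -0.467491 = 0.5545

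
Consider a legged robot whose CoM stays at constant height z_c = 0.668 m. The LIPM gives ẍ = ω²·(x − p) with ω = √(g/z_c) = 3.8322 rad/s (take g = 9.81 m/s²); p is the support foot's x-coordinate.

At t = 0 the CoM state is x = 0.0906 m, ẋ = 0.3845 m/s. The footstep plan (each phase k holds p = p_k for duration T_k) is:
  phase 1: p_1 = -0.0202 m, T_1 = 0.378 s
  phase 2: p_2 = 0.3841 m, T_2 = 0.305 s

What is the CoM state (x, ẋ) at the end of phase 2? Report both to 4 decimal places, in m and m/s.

phase 1: p=-0.0202, T=0.378, ωT=1.448572, cosh=2.245968, sinh=2.011062; start (x,ẋ)=(0.090600, 0.384500) → end (x,ẋ)=(0.430431, 1.717487)
phase 2: p=0.3841, T=0.305, ωT=1.168821, cosh=1.764465, sinh=1.453732; start (x,ẋ)=(0.430431, 1.717487) → end (x,ẋ)=(1.117372, 3.288555)

x = 1.1174, ẋ = 3.2886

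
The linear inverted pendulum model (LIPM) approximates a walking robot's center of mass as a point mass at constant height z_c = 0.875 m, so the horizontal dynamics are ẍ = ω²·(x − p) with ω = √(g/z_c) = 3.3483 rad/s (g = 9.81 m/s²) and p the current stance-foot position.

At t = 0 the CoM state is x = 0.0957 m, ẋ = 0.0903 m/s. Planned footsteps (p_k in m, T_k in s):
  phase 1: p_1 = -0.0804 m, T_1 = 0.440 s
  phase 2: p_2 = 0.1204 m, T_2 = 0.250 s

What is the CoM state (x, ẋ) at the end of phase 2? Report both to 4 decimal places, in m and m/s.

x = 0.8757, ẋ = 2.7705

phase 1: p=-0.0804, T=0.440, ωT=1.473252, cosh=2.296290, sinh=2.067111; start (x,ẋ)=(0.095700, 0.090300) → end (x,ẋ)=(0.379724, 1.426198)
phase 2: p=0.1204, T=0.250, ωT=0.837075, cosh=1.371288, sinh=0.938313; start (x,ẋ)=(0.379724, 1.426198) → end (x,ẋ)=(0.875680, 2.770462)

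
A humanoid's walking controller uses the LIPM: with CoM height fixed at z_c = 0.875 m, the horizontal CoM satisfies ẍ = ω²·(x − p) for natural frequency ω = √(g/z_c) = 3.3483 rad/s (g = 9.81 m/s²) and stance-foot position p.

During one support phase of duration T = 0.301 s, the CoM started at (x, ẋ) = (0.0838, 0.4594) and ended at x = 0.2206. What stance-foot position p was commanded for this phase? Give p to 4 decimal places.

ωT = 3.3483·0.301 = 1.007838; cosh(ωT) = 1.552340, sinh(ωT) = 1.187333
x(T) = p + (x₀−p)·cosh(ωT) + (ẋ₀/ω)·sinh(ωT) ⇒ p·(1 − cosh) = x(T) − x₀·cosh − (ẋ₀/ω)·sinh
numerator   = 0.2206 − (0.0838)·1.552340 − (0.4594/3.3483)·1.187333 = -0.072393
denominator = 1 − 1.552340 = -0.552340
p = -0.072393 / -0.552340 = 0.1311

p = 0.1311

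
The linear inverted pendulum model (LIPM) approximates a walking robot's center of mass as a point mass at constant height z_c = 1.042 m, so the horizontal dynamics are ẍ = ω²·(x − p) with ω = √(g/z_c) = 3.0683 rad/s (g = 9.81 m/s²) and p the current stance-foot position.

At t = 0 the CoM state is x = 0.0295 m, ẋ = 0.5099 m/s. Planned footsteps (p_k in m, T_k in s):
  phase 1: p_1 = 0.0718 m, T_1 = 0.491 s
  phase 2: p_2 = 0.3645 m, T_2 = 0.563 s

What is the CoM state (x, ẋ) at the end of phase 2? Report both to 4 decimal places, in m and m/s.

x = 1.0831, ẋ = 2.3897

phase 1: p=0.0718, T=0.491, ωT=1.506535, cosh=2.366375, sinh=2.144699; start (x,ẋ)=(0.029500, 0.509900) → end (x,ẋ)=(0.328115, 0.928256)
phase 2: p=0.3645, T=0.563, ωT=1.727453, cosh=2.902021, sinh=2.724284; start (x,ẋ)=(0.328115, 0.928256) → end (x,ẋ)=(1.083092, 2.389682)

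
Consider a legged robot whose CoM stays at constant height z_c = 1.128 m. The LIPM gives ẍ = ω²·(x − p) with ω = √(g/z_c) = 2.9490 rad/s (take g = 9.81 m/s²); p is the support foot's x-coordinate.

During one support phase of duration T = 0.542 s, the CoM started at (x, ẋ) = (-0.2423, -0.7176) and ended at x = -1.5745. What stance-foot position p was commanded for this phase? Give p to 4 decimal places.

p = 0.2376

ωT = 2.9490·0.542 = 1.598358; cosh(ωT) = 2.573567, sinh(ωT) = 2.371339
x(T) = p + (x₀−p)·cosh(ωT) + (ẋ₀/ω)·sinh(ωT) ⇒ p·(1 − cosh) = x(T) − x₀·cosh − (ẋ₀/ω)·sinh
numerator   = -1.5745 − (-0.2423)·2.573567 − (-0.7176/2.9490)·2.371339 = -0.373891
denominator = 1 − 2.573567 = -1.573567
p = -0.373891 / -1.573567 = 0.2376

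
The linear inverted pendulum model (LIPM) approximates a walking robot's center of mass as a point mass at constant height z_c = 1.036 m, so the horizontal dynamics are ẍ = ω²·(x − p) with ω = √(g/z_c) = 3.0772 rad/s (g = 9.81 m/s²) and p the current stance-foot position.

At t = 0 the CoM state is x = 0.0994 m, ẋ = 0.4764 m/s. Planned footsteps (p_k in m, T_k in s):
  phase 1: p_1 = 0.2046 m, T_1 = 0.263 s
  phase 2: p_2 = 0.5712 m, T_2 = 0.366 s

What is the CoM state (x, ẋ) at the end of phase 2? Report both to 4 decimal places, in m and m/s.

x = 0.0996, ẋ = -0.9701

phase 1: p=0.2046, T=0.263, ωT=0.809304, cosh=1.345756, sinh=0.900588; start (x,ẋ)=(0.099400, 0.476400) → end (x,ẋ)=(0.202452, 0.349578)
phase 2: p=0.5712, T=0.366, ωT=1.126255, cosh=1.704165, sinh=1.379920; start (x,ẋ)=(0.202452, 0.349578) → end (x,ẋ)=(0.099555, -0.970072)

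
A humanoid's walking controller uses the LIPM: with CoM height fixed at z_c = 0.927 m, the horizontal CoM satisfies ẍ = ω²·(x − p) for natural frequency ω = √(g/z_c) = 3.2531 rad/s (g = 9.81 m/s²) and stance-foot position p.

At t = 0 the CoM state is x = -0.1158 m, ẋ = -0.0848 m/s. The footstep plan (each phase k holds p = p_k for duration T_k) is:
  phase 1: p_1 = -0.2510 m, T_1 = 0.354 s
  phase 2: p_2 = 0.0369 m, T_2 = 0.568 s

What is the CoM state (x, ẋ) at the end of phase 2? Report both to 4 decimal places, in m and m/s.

x = 0.2001, ẋ = 0.6523

phase 1: p=-0.2510, T=0.354, ωT=1.151597, cosh=1.739687, sinh=1.423555; start (x,ẋ)=(-0.115800, -0.084800) → end (x,ẋ)=(-0.052903, 0.478581)
phase 2: p=0.0369, T=0.568, ωT=1.847761, cosh=3.251592, sinh=3.094002; start (x,ẋ)=(-0.052903, 0.478581) → end (x,ẋ)=(0.200074, 0.652277)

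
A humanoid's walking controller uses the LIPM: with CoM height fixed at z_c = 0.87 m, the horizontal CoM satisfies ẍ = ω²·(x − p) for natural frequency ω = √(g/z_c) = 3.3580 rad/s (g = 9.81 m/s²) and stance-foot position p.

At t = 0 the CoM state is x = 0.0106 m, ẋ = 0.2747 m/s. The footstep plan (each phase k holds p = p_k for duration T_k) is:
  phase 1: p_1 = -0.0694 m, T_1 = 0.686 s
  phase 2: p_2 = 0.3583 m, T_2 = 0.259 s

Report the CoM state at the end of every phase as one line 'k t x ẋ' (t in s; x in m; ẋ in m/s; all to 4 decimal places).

1 0.6860 0.7403 2.7197
2 0.9450 1.6908 5.0767

phase 1: p=-0.0694, T=0.686, ωT=2.303588, cosh=5.054967, sinh=4.955067; start (x,ẋ)=(0.010600, 0.274700) → end (x,ẋ)=(0.740345, 2.719729)
phase 2: p=0.3583, T=0.259, ωT=0.869722, cosh=1.402658, sinh=0.983590; start (x,ẋ)=(0.740345, 2.719729) → end (x,ẋ)=(1.690812, 5.076702)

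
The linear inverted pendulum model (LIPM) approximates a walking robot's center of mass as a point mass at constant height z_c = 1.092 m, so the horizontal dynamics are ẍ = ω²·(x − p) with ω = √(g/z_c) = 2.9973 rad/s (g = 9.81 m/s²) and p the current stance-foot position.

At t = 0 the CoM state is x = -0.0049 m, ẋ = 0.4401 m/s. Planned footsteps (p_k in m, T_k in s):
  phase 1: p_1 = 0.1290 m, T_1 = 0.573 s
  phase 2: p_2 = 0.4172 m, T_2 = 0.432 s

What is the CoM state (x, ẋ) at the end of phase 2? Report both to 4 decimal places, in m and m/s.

phase 1: p=0.1290, T=0.573, ωT=1.717453, cosh=2.874923, sinh=2.695400; start (x,ẋ)=(-0.004900, 0.440100) → end (x,ẋ)=(0.139819, 0.183486)
phase 2: p=0.4172, T=0.432, ωT=1.294834, cosh=1.962166, sinh=1.688223; start (x,ẋ)=(0.139819, 0.183486) → end (x,ẋ)=(-0.023719, -1.043548)

x = -0.0237, ẋ = -1.0435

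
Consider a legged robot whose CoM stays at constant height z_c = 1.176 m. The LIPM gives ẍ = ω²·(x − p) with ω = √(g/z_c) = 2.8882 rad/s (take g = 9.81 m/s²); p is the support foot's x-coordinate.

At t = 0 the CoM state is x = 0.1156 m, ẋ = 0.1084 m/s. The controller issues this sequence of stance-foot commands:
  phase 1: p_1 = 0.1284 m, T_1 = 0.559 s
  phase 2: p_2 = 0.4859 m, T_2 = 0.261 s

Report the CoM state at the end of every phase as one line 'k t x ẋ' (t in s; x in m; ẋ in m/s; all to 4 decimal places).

phase 1: p=0.1284, T=0.559, ωT=1.614504, cosh=2.612192, sinh=2.413202; start (x,ẋ)=(0.115600, 0.108400) → end (x,ẋ)=(0.185536, 0.193948)
phase 2: p=0.4859, T=0.261, ωT=0.753820, cosh=1.297834, sinh=0.827269; start (x,ẋ)=(0.185536, 0.193948) → end (x,ẋ)=(0.151630, -0.465952)

1 0.5590 0.1855 0.1939
2 0.8200 0.1516 -0.4660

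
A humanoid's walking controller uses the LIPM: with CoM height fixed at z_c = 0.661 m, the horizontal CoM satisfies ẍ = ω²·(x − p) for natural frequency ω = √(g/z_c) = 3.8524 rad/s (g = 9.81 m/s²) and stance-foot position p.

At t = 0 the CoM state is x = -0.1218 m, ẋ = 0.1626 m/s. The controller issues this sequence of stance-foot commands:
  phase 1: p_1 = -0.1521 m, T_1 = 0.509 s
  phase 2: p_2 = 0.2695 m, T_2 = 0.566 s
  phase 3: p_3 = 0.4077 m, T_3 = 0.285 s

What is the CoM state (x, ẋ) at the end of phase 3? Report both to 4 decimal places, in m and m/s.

x = 1.4113, ẋ = 4.1053

phase 1: p=-0.1521, T=0.509, ωT=1.960872, cosh=3.623127, sinh=3.482391; start (x,ẋ)=(-0.121800, 0.162600) → end (x,ẋ)=(0.104664, 0.995612)
phase 2: p=0.2695, T=0.566, ωT=2.180458, cosh=4.481676, sinh=4.368686; start (x,ẋ)=(0.104664, 0.995612) → end (x,ẋ)=(0.659797, 1.687825)
phase 3: p=0.4077, T=0.285, ωT=1.097934, cosh=1.665763, sinh=1.332203; start (x,ẋ)=(0.659797, 1.687825) → end (x,ẋ)=(1.411303, 4.105325)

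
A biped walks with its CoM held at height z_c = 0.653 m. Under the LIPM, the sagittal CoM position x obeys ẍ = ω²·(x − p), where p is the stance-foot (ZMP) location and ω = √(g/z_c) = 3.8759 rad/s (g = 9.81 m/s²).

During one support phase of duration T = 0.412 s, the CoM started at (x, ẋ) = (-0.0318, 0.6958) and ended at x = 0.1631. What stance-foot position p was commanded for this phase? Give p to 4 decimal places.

p = 0.1148

ωT = 3.8759·0.412 = 1.596871; cosh(ωT) = 2.570043, sinh(ωT) = 2.367514
x(T) = p + (x₀−p)·cosh(ωT) + (ẋ₀/ω)·sinh(ωT) ⇒ p·(1 − cosh) = x(T) − x₀·cosh − (ẋ₀/ω)·sinh
numerator   = 0.1631 − (-0.0318)·2.570043 − (0.6958/3.8759)·2.367514 = -0.180188
denominator = 1 − 2.570043 = -1.570043
p = -0.180188 / -1.570043 = 0.1148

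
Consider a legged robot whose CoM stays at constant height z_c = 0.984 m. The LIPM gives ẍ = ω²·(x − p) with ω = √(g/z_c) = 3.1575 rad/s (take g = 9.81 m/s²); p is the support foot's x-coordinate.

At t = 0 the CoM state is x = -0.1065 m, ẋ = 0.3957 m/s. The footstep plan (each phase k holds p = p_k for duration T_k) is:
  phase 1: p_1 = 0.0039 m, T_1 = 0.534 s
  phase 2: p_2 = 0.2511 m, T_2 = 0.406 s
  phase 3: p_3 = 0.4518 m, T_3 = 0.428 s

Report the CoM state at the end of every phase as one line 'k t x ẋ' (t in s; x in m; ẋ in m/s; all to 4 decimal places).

1 0.5340 0.0223 0.1961
2 0.9400 -0.0895 -0.8207
3 1.3680 -1.1322 -4.7714

phase 1: p=0.0039, T=0.534, ωT=1.686105, cosh=2.791826, sinh=2.606587; start (x,ẋ)=(-0.106500, 0.395700) → end (x,ẋ)=(0.022342, 0.196101)
phase 2: p=0.2511, T=0.406, ωT=1.281945, cosh=1.940570, sinh=1.663072; start (x,ẋ)=(0.022342, 0.196101) → end (x,ẋ)=(-0.089534, -0.820698)
phase 3: p=0.4518, T=0.428, ωT=1.351410, cosh=2.060872, sinh=1.801997; start (x,ẋ)=(-0.089534, -0.820698) → end (x,ẋ)=(-1.132196, -4.771439)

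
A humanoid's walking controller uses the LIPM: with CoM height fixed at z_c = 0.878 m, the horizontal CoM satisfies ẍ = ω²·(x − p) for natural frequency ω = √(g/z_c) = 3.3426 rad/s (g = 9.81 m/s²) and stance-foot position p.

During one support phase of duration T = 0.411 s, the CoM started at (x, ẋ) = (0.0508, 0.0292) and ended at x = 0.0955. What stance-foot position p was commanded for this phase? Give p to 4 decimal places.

p = 0.0249

ωT = 3.3426·0.411 = 1.373809; cosh(ωT) = 2.101754, sinh(ωT) = 1.848613
x(T) = p + (x₀−p)·cosh(ωT) + (ẋ₀/ω)·sinh(ωT) ⇒ p·(1 − cosh) = x(T) − x₀·cosh − (ẋ₀/ω)·sinh
numerator   = 0.0955 − (0.0508)·2.101754 − (0.0292/3.3426)·1.848613 = -0.027418
denominator = 1 − 2.101754 = -1.101754
p = -0.027418 / -1.101754 = 0.0249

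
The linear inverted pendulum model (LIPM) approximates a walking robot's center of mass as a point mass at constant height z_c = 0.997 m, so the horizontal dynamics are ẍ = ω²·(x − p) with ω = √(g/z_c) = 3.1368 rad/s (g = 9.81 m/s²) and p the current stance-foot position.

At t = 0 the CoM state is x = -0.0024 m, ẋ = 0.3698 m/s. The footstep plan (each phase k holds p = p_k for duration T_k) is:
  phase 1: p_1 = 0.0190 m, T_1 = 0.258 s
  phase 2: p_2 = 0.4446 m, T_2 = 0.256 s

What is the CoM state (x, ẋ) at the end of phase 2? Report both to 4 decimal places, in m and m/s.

phase 1: p=0.0190, T=0.258, ωT=0.809294, cosh=1.345747, sinh=0.900575; start (x,ẋ)=(-0.002400, 0.369800) → end (x,ẋ)=(0.096371, 0.437204)
phase 2: p=0.4446, T=0.256, ωT=0.803021, cosh=1.340124, sinh=0.892150; start (x,ẋ)=(0.096371, 0.437204) → end (x,ẋ)=(0.102276, -0.388611)

x = 0.1023, ẋ = -0.3886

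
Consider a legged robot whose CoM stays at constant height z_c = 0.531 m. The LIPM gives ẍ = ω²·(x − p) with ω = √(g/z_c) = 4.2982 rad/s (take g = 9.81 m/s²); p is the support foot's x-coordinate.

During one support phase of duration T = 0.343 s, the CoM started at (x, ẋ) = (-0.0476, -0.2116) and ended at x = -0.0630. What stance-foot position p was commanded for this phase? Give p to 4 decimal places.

p = -0.1142

ωT = 4.2982·0.343 = 1.474283; cosh(ωT) = 2.298422, sinh(ωT) = 2.069479
x(T) = p + (x₀−p)·cosh(ωT) + (ẋ₀/ω)·sinh(ωT) ⇒ p·(1 − cosh) = x(T) − x₀·cosh − (ẋ₀/ω)·sinh
numerator   = -0.0630 − (-0.0476)·2.298422 − (-0.2116/4.2982)·2.069479 = 0.148285
denominator = 1 − 2.298422 = -1.298422
p = 0.148285 / -1.298422 = -0.1142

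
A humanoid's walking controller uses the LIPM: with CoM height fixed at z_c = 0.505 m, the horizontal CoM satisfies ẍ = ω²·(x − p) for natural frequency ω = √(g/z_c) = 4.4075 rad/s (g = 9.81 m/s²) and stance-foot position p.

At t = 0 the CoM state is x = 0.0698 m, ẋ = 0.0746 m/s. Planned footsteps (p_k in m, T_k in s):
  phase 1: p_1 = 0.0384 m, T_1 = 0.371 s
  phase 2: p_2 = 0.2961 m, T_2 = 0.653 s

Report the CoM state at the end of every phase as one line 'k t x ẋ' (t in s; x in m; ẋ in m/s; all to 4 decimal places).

phase 1: p=0.0384, T=0.371, ωT=1.635182, cosh=2.662656, sinh=2.467739; start (x,ẋ)=(0.069800, 0.074600) → end (x,ẋ)=(0.163776, 0.540158)
phase 2: p=0.2961, T=0.653, ωT=2.878097, cosh=8.918328, sinh=8.862086; start (x,ẋ)=(0.163776, 0.540158) → end (x,ẋ)=(0.202074, -0.351239)

1 0.3710 0.1638 0.5402
2 1.0240 0.2021 -0.3512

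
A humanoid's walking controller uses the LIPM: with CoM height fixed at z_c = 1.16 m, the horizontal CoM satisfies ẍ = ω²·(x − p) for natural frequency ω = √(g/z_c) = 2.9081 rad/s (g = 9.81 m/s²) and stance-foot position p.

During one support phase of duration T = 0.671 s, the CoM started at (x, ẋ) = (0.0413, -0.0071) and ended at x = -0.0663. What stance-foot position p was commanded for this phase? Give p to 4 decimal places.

p = 0.0796

ωT = 2.9081·0.671 = 1.951335; cosh(ωT) = 3.590081, sinh(ωT) = 3.447997
x(T) = p + (x₀−p)·cosh(ωT) + (ẋ₀/ω)·sinh(ωT) ⇒ p·(1 − cosh) = x(T) − x₀·cosh − (ẋ₀/ω)·sinh
numerator   = -0.0663 − (0.0413)·3.590081 − (-0.0071/2.9081)·3.447997 = -0.206152
denominator = 1 − 3.590081 = -2.590081
p = -0.206152 / -2.590081 = 0.0796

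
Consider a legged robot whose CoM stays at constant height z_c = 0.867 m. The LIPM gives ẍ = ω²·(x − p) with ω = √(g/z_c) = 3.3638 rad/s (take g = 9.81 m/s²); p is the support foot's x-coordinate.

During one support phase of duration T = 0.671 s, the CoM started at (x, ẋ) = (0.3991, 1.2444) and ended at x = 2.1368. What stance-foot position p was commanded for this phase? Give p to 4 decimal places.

p = 0.4018

ωT = 3.3638·0.671 = 2.257110; cosh(ωT) = 4.830042, sinh(ωT) = 4.725390
x(T) = p + (x₀−p)·cosh(ωT) + (ẋ₀/ω)·sinh(ωT) ⇒ p·(1 − cosh) = x(T) − x₀·cosh − (ẋ₀/ω)·sinh
numerator   = 2.1368 − (0.3991)·4.830042 − (1.2444/3.3638)·4.725390 = -1.538975
denominator = 1 − 4.830042 = -3.830042
p = -1.538975 / -3.830042 = 0.4018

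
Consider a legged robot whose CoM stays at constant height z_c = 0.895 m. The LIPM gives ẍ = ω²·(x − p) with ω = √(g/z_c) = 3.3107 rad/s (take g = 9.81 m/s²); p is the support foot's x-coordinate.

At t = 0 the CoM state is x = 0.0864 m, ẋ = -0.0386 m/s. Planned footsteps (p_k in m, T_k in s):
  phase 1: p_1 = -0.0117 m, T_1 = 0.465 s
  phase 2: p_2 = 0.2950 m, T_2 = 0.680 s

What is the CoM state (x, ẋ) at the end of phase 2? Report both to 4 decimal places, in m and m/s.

phase 1: p=-0.0117, T=0.465, ωT=1.539476, cosh=2.438319, sinh=2.223825; start (x,ẋ)=(0.086400, -0.038600) → end (x,ẋ)=(0.201571, 0.628134)
phase 2: p=0.2950, T=0.680, ωT=2.251276, cosh=4.802557, sinh=4.697293; start (x,ẋ)=(0.201571, 0.628134) → end (x,ẋ)=(0.737513, 1.563708)

x = 0.7375, ẋ = 1.5637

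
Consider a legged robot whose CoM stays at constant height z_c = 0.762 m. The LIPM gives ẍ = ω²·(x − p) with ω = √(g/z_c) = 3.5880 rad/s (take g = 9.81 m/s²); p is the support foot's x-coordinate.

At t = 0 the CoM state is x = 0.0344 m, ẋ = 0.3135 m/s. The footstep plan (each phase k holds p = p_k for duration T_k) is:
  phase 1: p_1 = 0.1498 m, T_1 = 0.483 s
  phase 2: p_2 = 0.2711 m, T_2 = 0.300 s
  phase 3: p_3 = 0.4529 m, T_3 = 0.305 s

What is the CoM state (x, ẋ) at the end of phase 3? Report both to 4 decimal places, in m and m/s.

phase 1: p=0.1498, T=0.483, ωT=1.733004, cosh=2.917188, sinh=2.740436; start (x,ẋ)=(0.034400, 0.313500) → end (x,ẋ)=(0.052601, -0.220153)
phase 2: p=0.2711, T=0.300, ωT=1.076400, cosh=1.637459, sinh=1.296639; start (x,ẋ)=(0.052601, -0.220153) → end (x,ẋ)=(-0.166243, -1.377024)
phase 3: p=0.4529, T=0.305, ωT=1.094340, cosh=1.660985, sinh=1.326225; start (x,ẋ)=(-0.166243, -1.377024) → end (x,ẋ)=(-1.084473, -5.233404)

x = -1.0845, ẋ = -5.2334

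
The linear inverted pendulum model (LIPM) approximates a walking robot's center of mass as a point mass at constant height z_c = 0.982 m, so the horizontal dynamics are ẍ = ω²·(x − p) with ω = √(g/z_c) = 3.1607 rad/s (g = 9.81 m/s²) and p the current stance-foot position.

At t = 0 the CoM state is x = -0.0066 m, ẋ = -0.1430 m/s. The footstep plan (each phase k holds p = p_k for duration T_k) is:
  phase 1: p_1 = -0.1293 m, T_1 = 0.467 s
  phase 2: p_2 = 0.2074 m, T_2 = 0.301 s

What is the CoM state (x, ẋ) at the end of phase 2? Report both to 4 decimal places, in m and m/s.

phase 1: p=-0.1293, T=0.467, ωT=1.476047, cosh=2.302077, sinh=2.073537; start (x,ẋ)=(-0.006600, -0.143000) → end (x,ẋ)=(0.059351, 0.474958)
phase 2: p=0.2074, T=0.301, ωT=0.951371, cosh=1.487734, sinh=1.101523; start (x,ẋ)=(0.059351, 0.474958) → end (x,ẋ)=(0.152669, 0.191168)

x = 0.1527, ẋ = 0.1912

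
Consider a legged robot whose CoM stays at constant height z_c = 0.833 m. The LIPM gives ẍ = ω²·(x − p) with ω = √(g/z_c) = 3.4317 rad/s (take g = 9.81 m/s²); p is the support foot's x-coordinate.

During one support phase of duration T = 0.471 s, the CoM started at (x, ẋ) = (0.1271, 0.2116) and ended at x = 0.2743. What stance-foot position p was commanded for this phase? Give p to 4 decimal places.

ωT = 3.4317·0.471 = 1.616331; cosh(ωT) = 2.616605, sinh(ωT) = 2.417978
x(T) = p + (x₀−p)·cosh(ωT) + (ẋ₀/ω)·sinh(ωT) ⇒ p·(1 − cosh) = x(T) − x₀·cosh − (ẋ₀/ω)·sinh
numerator   = 0.2743 − (0.1271)·2.616605 − (0.2116/3.4317)·2.417978 = -0.207364
denominator = 1 − 2.616605 = -1.616605
p = -0.207364 / -1.616605 = 0.1283

p = 0.1283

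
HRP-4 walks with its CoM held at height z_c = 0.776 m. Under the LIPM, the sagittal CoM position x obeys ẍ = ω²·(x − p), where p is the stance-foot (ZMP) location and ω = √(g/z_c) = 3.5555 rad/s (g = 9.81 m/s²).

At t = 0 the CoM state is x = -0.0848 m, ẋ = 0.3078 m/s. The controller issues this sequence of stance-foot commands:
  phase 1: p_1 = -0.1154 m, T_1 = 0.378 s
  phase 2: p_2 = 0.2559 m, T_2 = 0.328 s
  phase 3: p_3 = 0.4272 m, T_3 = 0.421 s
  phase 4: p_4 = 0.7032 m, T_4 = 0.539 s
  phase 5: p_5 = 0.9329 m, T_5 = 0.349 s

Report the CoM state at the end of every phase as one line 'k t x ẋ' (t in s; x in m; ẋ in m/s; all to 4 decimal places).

phase 1: p=-0.1154, T=0.378, ωT=1.343979, cosh=2.047538, sinh=1.786732; start (x,ẋ)=(-0.084800, 0.307800) → end (x,ẋ)=(0.101932, 0.824626)
phase 2: p=0.2559, T=0.328, ωT=1.166204, cosh=1.760666, sinh=1.449119; start (x,ẋ)=(0.101932, 0.824626) → end (x,ẋ)=(0.320908, 0.658596)
phase 3: p=0.4272, T=0.421, ωT=1.496865, cosh=2.345747, sinh=2.121916; start (x,ẋ)=(0.320908, 0.658596) → end (x,ẋ)=(0.570914, 0.742979)
phase 4: p=0.7032, T=0.539, ωT=1.916415, cosh=3.471840, sinh=3.324706; start (x,ẋ)=(0.570914, 0.742979) → end (x,ẋ)=(0.938674, 1.015749)
phase 5: p=0.9329, T=0.349, ωT=1.240869, cosh=1.873876, sinh=1.584743; start (x,ẋ)=(0.938674, 1.015749) → end (x,ẋ)=(1.396456, 1.935923)

1 0.3780 0.1019 0.8246
2 0.7060 0.3209 0.6586
3 1.1270 0.5709 0.7430
4 1.6660 0.9387 1.0157
5 2.0150 1.3965 1.9359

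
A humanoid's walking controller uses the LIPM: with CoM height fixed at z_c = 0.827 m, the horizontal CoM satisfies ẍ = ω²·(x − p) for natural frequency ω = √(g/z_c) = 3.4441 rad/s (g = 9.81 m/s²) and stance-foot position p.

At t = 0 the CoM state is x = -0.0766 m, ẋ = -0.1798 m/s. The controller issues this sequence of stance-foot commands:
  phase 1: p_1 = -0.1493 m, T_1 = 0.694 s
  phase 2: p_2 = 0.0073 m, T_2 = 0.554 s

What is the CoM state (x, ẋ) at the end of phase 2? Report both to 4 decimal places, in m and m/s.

phase 1: p=-0.1493, T=0.694, ωT=2.390205, cosh=5.503673, sinh=5.412062; start (x,ẋ)=(-0.076600, -0.179800) → end (x,ẋ)=(-0.031721, 0.365545)
phase 2: p=0.0073, T=0.554, ωT=1.908031, cosh=3.444090, sinh=3.295718; start (x,ẋ)=(-0.031721, 0.365545) → end (x,ẋ)=(0.222704, 0.816051)

x = 0.2227, ẋ = 0.8161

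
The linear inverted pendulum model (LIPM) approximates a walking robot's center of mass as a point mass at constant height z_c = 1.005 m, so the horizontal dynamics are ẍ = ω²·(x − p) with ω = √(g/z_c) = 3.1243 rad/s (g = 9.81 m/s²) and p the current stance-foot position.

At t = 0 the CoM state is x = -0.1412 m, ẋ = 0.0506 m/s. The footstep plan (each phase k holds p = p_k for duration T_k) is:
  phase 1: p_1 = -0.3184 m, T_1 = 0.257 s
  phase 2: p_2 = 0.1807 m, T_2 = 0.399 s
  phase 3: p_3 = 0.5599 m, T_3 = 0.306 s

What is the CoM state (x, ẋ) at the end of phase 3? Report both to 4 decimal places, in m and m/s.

x = -0.3348, ẋ = -2.1926

phase 1: p=-0.3184, T=0.257, ωT=0.802945, cosh=1.340056, sinh=0.892049; start (x,ẋ)=(-0.141200, 0.050600) → end (x,ẋ)=(-0.066495, 0.561668)
phase 2: p=0.1807, T=0.399, ωT=1.246596, cosh=1.882981, sinh=1.595500; start (x,ẋ)=(-0.066495, 0.561668) → end (x,ẋ)=(0.002066, -0.174610)
phase 3: p=0.5599, T=0.306, ωT=0.956036, cosh=1.492889, sinh=1.108475; start (x,ẋ)=(0.002066, -0.174610) → end (x,ẋ)=(-0.334834, -2.192568)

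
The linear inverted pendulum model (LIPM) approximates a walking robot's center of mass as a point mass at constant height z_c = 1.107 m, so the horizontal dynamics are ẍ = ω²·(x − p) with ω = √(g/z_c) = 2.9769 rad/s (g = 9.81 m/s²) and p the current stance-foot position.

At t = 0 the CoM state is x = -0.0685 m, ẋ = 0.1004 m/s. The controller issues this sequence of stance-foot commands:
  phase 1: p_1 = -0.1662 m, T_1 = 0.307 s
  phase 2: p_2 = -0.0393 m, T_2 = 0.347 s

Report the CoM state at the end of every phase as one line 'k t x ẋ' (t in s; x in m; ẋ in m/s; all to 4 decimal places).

phase 1: p=-0.1662, T=0.307, ωT=0.913908, cosh=1.447503, sinh=1.046548; start (x,ẋ)=(-0.068500, 0.100400) → end (x,ẋ)=(0.010517, 0.449711)
phase 2: p=-0.0393, T=0.347, ωT=1.032984, cosh=1.582690, sinh=1.226747; start (x,ẋ)=(0.010517, 0.449711) → end (x,ẋ)=(0.224866, 0.893681)

1 0.3070 0.0105 0.4497
2 0.6540 0.2249 0.8937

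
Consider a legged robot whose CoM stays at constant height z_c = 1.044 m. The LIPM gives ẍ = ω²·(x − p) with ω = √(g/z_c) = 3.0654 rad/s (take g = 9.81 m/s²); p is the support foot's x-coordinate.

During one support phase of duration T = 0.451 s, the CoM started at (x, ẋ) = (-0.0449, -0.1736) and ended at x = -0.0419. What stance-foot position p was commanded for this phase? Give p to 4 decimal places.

ωT = 3.0654·0.451 = 1.382495; cosh(ωT) = 2.117892, sinh(ωT) = 1.866941
x(T) = p + (x₀−p)·cosh(ωT) + (ẋ₀/ω)·sinh(ωT) ⇒ p·(1 − cosh) = x(T) − x₀·cosh − (ẋ₀/ω)·sinh
numerator   = -0.0419 − (-0.0449)·2.117892 − (-0.1736/3.0654)·1.866941 = 0.158922
denominator = 1 − 2.117892 = -1.117892
p = 0.158922 / -1.117892 = -0.1422

p = -0.1422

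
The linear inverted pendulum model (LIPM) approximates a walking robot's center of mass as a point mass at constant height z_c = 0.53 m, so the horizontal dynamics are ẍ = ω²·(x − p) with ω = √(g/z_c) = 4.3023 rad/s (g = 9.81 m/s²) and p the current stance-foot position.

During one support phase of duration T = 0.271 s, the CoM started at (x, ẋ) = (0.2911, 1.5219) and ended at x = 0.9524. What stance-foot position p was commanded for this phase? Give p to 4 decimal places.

p = 0.0953

ωT = 4.3023·0.271 = 1.165923; cosh(ωT) = 1.760260, sinh(ωT) = 1.448625
x(T) = p + (x₀−p)·cosh(ωT) + (ẋ₀/ω)·sinh(ωT) ⇒ p·(1 − cosh) = x(T) − x₀·cosh − (ẋ₀/ω)·sinh
numerator   = 0.9524 − (0.2911)·1.760260 − (1.5219/4.3023)·1.448625 = -0.072450
denominator = 1 − 1.760260 = -0.760260
p = -0.072450 / -0.760260 = 0.0953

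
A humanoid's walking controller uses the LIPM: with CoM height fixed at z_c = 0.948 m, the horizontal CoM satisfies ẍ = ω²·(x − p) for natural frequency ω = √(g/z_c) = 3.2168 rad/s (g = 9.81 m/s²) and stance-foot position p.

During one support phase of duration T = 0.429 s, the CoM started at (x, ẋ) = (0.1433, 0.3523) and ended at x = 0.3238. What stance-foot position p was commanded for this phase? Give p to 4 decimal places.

ωT = 3.2168·0.429 = 1.380007; cosh(ωT) = 2.113253, sinh(ωT) = 1.861677
x(T) = p + (x₀−p)·cosh(ωT) + (ẋ₀/ω)·sinh(ωT) ⇒ p·(1 − cosh) = x(T) − x₀·cosh − (ẋ₀/ω)·sinh
numerator   = 0.3238 − (0.1433)·2.113253 − (0.3523/3.2168)·1.861677 = -0.182918
denominator = 1 − 2.113253 = -1.113253
p = -0.182918 / -1.113253 = 0.1643

p = 0.1643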